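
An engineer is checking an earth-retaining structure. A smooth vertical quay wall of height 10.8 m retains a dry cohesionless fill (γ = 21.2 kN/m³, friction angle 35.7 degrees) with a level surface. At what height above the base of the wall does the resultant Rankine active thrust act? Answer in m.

K_a = 0.2630.
The pressure distribution is triangular, so the resultant acts at H/3 above the base = 10.8/3 = 3.600 m.

3.60 m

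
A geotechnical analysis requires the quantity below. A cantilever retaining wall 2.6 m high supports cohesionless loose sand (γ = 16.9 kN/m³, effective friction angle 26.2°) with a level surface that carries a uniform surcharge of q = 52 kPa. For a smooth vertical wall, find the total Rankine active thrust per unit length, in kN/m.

74.5 kN/m

K_a = tan²(45° − φ/2) = 0.3874.
Soil triangle: ½ K_a γ H² = 0.5×0.3874×16.9×2.6² = 22.13 kN/m.
Surcharge rectangle: K_a q H = 0.3874×52×2.6 = 52.38 kN/m.
Total = 22.13 + 52.38 = 74.51 kN/m.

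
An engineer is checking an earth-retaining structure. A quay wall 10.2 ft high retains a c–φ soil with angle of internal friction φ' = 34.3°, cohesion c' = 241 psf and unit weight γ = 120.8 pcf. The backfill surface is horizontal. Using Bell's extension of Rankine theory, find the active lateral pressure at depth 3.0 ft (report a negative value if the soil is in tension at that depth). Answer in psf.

-153 psf

K_a = (1 − sin φ)/(1 + sin φ) = 0.2792.
σ_a = K_a γ z − 2c√K_a = 0.2792×120.8×3.0 − 2×241×0.5284 = -153.5 psf.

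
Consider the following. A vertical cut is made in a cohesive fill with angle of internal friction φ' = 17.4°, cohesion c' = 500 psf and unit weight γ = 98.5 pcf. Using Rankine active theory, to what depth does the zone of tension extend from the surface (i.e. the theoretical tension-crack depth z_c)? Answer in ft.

K_a = tan²(45° − 17.4°/2) = 0.5396; √K_a = 0.7346.
The active pressure is zero where K_a γ z = 2c√K_a, so z_c = 2c/(γ√K_a) = 2×500/(98.5×0.7346) = 13.82 ft.

13.8 ft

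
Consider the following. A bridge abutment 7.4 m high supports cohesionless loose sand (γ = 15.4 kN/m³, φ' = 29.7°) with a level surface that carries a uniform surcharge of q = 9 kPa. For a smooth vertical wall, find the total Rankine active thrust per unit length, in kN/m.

K_a = tan²(45° − φ/2) = 0.3374.
Soil triangle: ½ K_a γ H² = 0.5×0.3374×15.4×7.4² = 142.3 kN/m.
Surcharge rectangle: K_a q H = 0.3374×9×7.4 = 22.47 kN/m.
Total = 142.3 + 22.47 = 164.7 kN/m.

165 kN/m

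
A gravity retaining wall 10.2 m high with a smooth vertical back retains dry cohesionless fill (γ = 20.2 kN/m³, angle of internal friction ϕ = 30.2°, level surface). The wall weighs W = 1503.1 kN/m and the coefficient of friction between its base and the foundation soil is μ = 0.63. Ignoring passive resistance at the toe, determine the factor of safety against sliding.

K_a = tan²(45° − 30.2°/2) = 0.3307.
P_a = ½K_aγH² = 0.5×0.3307×20.2×10.2² = 347.5 kN/m, acting at H/3 = 3.400 m above the base.
FS_sliding = μW / P_a = 0.63×1503.1 / 347.5 = 2.725.

2.73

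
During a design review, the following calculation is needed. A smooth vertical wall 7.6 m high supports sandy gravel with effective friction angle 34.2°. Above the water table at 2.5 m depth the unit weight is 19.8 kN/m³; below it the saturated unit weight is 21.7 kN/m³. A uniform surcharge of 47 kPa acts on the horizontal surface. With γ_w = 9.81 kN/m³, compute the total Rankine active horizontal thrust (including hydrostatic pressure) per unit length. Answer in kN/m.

359 kN/m

K_a = tan²(45° − φ/2) = 0.2803.
γ' = 21.7 − 9.81 = 11.89 kN/m³. h₂ = H − d_w = 5.1 m.
σ'_h: at surface K_a·q = 13.18; at WT K_a(q+γd_w) = 27.05; at base K_a(q+γd_w+γ'h₂) = 44.05 kPa.
P₁ = ½(13.18+27.05)×2.5 = 50.29; P₂ = ½(27.05+44.05)×5.1 = 181.3; P_w = ½γ_w h₂² = 127.6.
Total = 50.29+181.3+127.6 = 359.2 kN/m.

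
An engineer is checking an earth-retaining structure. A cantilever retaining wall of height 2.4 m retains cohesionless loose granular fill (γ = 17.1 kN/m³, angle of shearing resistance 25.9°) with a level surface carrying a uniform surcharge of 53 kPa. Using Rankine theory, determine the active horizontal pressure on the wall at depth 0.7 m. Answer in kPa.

25.5 kPa

K_a = (1 − sin φ)/(1 + sin φ) = 0.3920.
σ_v = γz + q = 17.1 × 0.7 + 53 = 64.97 kPa.
σ_h = K_a σ_v = 0.3920 × 64.97 = 25.47 kPa.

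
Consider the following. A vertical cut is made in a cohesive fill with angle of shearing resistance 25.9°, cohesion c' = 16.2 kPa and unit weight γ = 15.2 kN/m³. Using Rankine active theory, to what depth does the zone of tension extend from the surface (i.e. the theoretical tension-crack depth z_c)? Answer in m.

3.40 m

K_a = tan²(45° − 25.9°/2) = 0.3920; √K_a = 0.6261.
The active pressure is zero where K_a γ z = 2c√K_a, so z_c = 2c/(γ√K_a) = 2×16.2/(15.2×0.6261) = 3.405 m.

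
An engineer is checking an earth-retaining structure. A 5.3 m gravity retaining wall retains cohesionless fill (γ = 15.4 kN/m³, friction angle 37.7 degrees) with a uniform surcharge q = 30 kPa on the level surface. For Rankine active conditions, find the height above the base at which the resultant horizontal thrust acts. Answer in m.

K_a = 0.2411.
Triangular part P₁ = ½K_aγH² = 52.14 at H/3 = 1.767 m; rectangular part P₂ = K_a q H = 38.33 at H/2 = 2.650 m.
ȳ = (P₁·1.767 + P₂·2.650)/(P₁+P₂) = 2.141 m.

2.14 m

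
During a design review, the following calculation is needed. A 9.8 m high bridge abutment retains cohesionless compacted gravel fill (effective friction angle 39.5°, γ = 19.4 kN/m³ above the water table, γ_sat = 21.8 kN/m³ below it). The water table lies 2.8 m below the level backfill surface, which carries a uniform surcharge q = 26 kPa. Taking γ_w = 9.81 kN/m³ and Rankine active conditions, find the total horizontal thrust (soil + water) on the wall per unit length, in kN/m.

K_a = tan²(45° − φ/2) = 0.2224.
γ' = 21.8 − 9.81 = 11.99 kN/m³. h₂ = H − d_w = 7.0 m.
σ'_h: at surface K_a·q = 5.783; at WT K_a(q+γd_w) = 17.87; at base K_a(q+γd_w+γ'h₂) = 36.54 kPa.
P₁ = ½(5.783+17.87)×2.8 = 33.11; P₂ = ½(17.87+36.54)×7.0 = 190.4; P_w = ½γ_w h₂² = 240.3.
Total = 33.11+190.4+240.3 = 463.9 kN/m.

464 kN/m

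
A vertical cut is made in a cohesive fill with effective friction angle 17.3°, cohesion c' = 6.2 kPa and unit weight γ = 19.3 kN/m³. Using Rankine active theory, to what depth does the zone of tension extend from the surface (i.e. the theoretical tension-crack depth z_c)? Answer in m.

K_a = tan²(45° − 17.3°/2) = 0.5416; √K_a = 0.7359.
The active pressure is zero where K_a γ z = 2c√K_a, so z_c = 2c/(γ√K_a) = 2×6.2/(19.3×0.7359) = 0.8730 m.

0.873 m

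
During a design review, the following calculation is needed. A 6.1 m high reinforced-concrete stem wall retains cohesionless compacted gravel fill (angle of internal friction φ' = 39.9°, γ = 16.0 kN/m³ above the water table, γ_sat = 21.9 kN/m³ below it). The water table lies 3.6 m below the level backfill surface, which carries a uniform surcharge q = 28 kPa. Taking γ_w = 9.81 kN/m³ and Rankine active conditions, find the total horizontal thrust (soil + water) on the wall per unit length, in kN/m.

K_a = tan²(45° − φ/2) = 0.2184.
γ' = 21.9 − 9.81 = 12.09 kN/m³. h₂ = H − d_w = 2.5 m.
σ'_h: at surface K_a·q = 6.116; at WT K_a(q+γd_w) = 18.70; at base K_a(q+γd_w+γ'h₂) = 25.30 kPa.
P₁ = ½(6.116+18.70)×3.6 = 44.67; P₂ = ½(18.70+25.30)×2.5 = 55.00; P_w = ½γ_w h₂² = 30.66.
Total = 44.67+55.00+30.66 = 130.3 kN/m.

130 kN/m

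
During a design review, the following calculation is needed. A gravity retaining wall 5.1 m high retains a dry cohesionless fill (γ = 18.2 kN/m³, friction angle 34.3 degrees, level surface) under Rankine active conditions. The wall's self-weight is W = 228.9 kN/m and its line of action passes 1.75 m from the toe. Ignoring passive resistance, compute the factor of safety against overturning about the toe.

K_a = tan²(45° − 34.3°/2) = 0.2792.
P_a = ½K_aγH² = 0.5×0.2792×18.2×5.1² = 66.07 kN/m, acting at H/3 = 1.700 m above the base.
Overturning moment M_o = P_a × H/3 = 66.07 × 1.700 = 112.3.
Resisting moment M_r = W × 1.75 = 228.9 × 1.75 = 400.6.
FS_overturning = M_r/M_o = 400.6/112.3 = 3.566.

3.57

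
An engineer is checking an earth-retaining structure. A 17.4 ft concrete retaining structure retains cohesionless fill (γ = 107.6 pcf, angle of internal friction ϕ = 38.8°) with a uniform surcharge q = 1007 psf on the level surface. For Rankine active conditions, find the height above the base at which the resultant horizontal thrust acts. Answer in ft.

7.30 ft

K_a = 0.2296.
Triangular part P₁ = ½K_aγH² = 3739 at H/3 = 5.800 ft; rectangular part P₂ = K_a q H = 4022 at H/2 = 8.700 ft.
ȳ = (P₁·5.800 + P₂·8.700)/(P₁+P₂) = 7.303 ft.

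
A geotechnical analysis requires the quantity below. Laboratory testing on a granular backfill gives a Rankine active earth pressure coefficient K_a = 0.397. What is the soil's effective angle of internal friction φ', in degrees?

K_a = tan²(45° − φ/2) ⇒ 45° − φ/2 = arctan(√0.397) = 32.21°.
φ = 2(45° − 32.21°) = 25.57°.

25.6°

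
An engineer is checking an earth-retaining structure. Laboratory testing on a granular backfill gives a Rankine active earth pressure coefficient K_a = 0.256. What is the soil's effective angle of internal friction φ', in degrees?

K_a = tan²(45° − φ/2) ⇒ 45° − φ/2 = arctan(√0.256) = 26.84°.
φ = 2(45° − 26.84°) = 36.32°.

36.3°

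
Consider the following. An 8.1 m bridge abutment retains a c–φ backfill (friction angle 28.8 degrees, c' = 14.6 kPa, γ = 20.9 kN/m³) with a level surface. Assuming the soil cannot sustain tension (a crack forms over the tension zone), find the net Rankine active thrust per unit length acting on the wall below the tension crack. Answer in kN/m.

120 kN/m

K_a = 0.3498; √K_a = 0.5914.
Tension-crack depth z_c = 2c/(γ√K_a) = 2×14.6/(20.9×0.5914) = 2.362 m.
σ_a at base = K_a γ H − 2c√K_a = 0.3498×20.9×8.1 − 2×14.6×0.5914 = 41.94 kPa.
P_a = ½ × 41.94 × (H − z_c) = 0.5×41.94×5.738 = 120.3 kN/m.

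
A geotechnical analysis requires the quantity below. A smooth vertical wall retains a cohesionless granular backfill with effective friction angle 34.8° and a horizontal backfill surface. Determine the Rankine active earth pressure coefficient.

K_a = (1 − sin φ)/(1 + sin φ) = (1 − sin 34.8°)/(1 + sin 34.8°) = 0.2733.

0.273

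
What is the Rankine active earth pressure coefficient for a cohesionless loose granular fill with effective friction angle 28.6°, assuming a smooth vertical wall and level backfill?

K_a = (1 − sin φ)/(1 + sin φ) = (1 − sin 28.6°)/(1 + sin 28.6°) = 0.3525.

0.353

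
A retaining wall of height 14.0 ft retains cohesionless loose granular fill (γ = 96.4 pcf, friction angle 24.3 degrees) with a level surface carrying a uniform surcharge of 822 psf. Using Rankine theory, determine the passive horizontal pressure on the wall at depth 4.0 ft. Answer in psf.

K_p = (1 + sin φ)/(1 − sin φ) = 2.399.
σ_v = γz + q = 96.4 × 4.0 + 822 = 1208 psf.
σ_h = K_p σ_v = 2.399 × 1208 = 2896 psf.

2900 psf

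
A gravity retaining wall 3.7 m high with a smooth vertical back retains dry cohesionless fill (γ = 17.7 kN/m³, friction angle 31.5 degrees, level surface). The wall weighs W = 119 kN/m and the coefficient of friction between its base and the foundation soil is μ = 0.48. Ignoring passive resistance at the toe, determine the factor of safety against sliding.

K_a = tan²(45° − 31.5°/2) = 0.3136.
P_a = ½K_aγH² = 0.5×0.3136×17.7×3.7² = 38.00 kN/m, acting at H/3 = 1.233 m above the base.
FS_sliding = μW / P_a = 0.48×119 / 38.00 = 1.503.

1.50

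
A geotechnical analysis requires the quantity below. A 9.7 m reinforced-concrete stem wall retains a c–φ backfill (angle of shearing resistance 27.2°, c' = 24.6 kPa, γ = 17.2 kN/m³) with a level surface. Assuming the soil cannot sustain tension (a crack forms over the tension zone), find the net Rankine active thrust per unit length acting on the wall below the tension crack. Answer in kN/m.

K_a = 0.3726; √K_a = 0.6104.
Tension-crack depth z_c = 2c/(γ√K_a) = 2×24.6/(17.2×0.6104) = 4.686 m.
σ_a at base = K_a γ H − 2c√K_a = 0.3726×17.2×9.7 − 2×24.6×0.6104 = 32.13 kPa.
P_a = ½ × 32.13 × (H − z_c) = 0.5×32.13×5.014 = 80.55 kN/m.

80.6 kN/m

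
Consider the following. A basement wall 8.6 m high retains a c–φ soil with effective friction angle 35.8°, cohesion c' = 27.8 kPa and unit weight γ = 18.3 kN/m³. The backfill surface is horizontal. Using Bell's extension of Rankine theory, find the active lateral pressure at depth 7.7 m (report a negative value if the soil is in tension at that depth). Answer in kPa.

K_a = (1 − sin φ)/(1 + sin φ) = 0.2619.
σ_a = K_a γ z − 2c√K_a = 0.2619×18.3×7.7 − 2×27.8×0.5117 = 8.447 kPa.

8.45 kPa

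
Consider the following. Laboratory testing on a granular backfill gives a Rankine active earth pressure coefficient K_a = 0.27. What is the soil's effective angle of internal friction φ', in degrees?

35.1°

K_a = tan²(45° − φ/2) ⇒ 45° − φ/2 = arctan(√0.27) = 27.46°.
φ = 2(45° − 27.46°) = 35.09°.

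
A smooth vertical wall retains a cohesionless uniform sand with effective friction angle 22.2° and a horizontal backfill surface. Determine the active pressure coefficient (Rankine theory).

K_a = (1 − sin φ)/(1 + sin φ) = (1 − sin 22.2°)/(1 + sin 22.2°) = 0.4515.

0.452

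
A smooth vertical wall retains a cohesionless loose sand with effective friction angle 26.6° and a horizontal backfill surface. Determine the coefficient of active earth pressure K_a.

K_a = (1 − sin φ)/(1 + sin φ) = (1 − sin 26.6°)/(1 + sin 26.6°) = 0.3814.

0.381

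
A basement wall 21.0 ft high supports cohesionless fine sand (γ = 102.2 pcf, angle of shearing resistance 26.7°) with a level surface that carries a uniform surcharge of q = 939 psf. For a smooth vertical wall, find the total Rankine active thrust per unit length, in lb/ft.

16100 lb/ft

K_a = tan²(45° − φ/2) = 0.3800.
Soil triangle: ½ K_a γ H² = 0.5×0.3800×102.2×21.0² = 8562 lb/ft.
Surcharge rectangle: K_a q H = 0.3800×939×21.0 = 7492 lb/ft.
Total = 8562 + 7492 = 16050 lb/ft.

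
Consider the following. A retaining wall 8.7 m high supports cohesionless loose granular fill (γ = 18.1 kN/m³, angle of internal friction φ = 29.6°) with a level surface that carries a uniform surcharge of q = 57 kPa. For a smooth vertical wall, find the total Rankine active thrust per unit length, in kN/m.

K_a = tan²(45° − φ/2) = 0.3387.
Soil triangle: ½ K_a γ H² = 0.5×0.3387×18.1×8.7² = 232.0 kN/m.
Surcharge rectangle: K_a q H = 0.3387×57×8.7 = 168.0 kN/m.
Total = 232.0 + 168.0 = 400.0 kN/m.

400 kN/m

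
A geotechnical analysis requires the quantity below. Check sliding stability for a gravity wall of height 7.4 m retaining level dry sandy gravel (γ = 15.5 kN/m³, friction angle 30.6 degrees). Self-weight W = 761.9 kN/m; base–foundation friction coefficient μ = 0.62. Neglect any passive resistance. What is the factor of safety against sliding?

K_a = tan²(45° − 30.6°/2) = 0.3253.
P_a = ½K_aγH² = 0.5×0.3253×15.5×7.4² = 138.1 kN/m, acting at H/3 = 2.467 m above the base.
FS_sliding = μW / P_a = 0.62×761.9 / 138.1 = 3.421.

3.42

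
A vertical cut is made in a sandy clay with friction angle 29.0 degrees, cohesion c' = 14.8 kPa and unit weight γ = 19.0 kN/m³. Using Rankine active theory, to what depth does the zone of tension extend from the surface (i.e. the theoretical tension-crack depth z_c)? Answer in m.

K_a = tan²(45° − 29.0°/2) = 0.3470; √K_a = 0.5890.
The active pressure is zero where K_a γ z = 2c√K_a, so z_c = 2c/(γ√K_a) = 2×14.8/(19.0×0.5890) = 2.645 m.

2.64 m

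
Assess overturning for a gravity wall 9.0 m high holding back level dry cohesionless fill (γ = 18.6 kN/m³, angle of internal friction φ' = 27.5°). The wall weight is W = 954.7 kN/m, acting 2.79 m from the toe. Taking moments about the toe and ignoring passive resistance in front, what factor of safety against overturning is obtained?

3.20

K_a = tan²(45° − 27.5°/2) = 0.3682.
P_a = ½K_aγH² = 0.5×0.3682×18.6×9.0² = 277.4 kN/m, acting at H/3 = 3.000 m above the base.
Overturning moment M_o = P_a × H/3 = 277.4 × 3.000 = 832.2.
Resisting moment M_r = W × 2.79 = 954.7 × 2.79 = 2664.
FS_overturning = M_r/M_o = 2664/832.2 = 3.201.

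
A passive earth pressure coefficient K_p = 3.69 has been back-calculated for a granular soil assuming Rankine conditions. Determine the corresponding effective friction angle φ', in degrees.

K_p = (1+sin φ)/(1−sin φ) ⇒ sin φ = (K_p − 1)/(K_p + 1) = 0.5736.
φ = arcsin(0.5736) = 35.00°.

35.0°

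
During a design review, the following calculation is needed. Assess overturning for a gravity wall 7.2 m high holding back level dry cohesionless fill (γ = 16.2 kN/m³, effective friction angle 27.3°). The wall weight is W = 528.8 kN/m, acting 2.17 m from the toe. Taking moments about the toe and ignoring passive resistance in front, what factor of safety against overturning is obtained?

K_a = tan²(45° − 27.3°/2) = 0.3711.
P_a = ½K_aγH² = 0.5×0.3711×16.2×7.2² = 155.8 kN/m, acting at H/3 = 2.400 m above the base.
Overturning moment M_o = P_a × H/3 = 155.8 × 2.400 = 374.0.
Resisting moment M_r = W × 2.17 = 528.8 × 2.17 = 1147.
FS_overturning = M_r/M_o = 1147/374.0 = 3.068.

3.07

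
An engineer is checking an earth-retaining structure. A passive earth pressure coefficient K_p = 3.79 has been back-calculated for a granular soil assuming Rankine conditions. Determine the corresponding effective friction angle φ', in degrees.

35.6°

K_p = (1+sin φ)/(1−sin φ) ⇒ sin φ = (K_p − 1)/(K_p + 1) = 0.5825.
φ = arcsin(0.5825) = 35.62°.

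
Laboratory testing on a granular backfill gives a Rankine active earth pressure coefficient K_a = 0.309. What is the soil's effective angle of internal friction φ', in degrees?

K_a = tan²(45° − φ/2) ⇒ 45° − φ/2 = arctan(√0.309) = 29.07°.
φ = 2(45° − 29.07°) = 31.86°.

31.9°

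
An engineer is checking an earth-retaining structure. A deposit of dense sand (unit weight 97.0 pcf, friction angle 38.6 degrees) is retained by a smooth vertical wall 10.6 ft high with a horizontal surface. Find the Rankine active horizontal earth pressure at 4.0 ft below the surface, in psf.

K_a = (1 − sin φ)/(1 + sin φ) = 0.2316.
σ_h = K_a γ z = 0.2316 × 97.0 × 4.0 = 89.87 psf.

89.9 psf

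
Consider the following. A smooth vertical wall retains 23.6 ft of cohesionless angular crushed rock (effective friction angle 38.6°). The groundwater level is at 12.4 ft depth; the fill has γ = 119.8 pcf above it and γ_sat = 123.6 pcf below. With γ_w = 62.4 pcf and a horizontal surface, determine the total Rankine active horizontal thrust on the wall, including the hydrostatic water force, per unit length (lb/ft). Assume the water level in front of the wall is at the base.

10800 lb/ft

K_a = tan²(45° − φ/2) = 0.2316.
γ' = 123.6 − 62.4 = 61.20 pcf. Depth below WT = 11.2 ft.
σ'_h at WT = K_a γ d_w = 344.1 psf; at base = 344.1 + K_a γ' × 11.2 = 502.8 psf.
P₁ (0–12.4 ft) = ½×344.1×12.4 = 2133. P₂ (12.4–23.6 ft) = ½(344.1+502.8)×11.2 = 4743.
P_w = ½ γ_w h₂² = 0.5×62.4×11.2² = 3914. Total = 2133+4743+3914 = 10790 lb/ft.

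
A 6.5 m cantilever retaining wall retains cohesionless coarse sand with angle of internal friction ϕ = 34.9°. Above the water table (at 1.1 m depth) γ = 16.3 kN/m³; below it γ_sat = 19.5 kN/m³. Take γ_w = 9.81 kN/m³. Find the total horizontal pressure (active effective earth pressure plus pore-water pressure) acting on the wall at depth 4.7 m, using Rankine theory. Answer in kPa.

49.7 kPa

K_a = (1 − sin φ)/(1 + sin φ) = 0.2721.
γ' = 19.5 − 9.81 = 9.690 kN/m³.
Effective vertical stress at 4.7 m: σ'_v = 16.3×1.1 + 9.690×3.60 = 52.81 kPa.
σ'_h = K_a σ'_v = 0.2721 × 52.81 = 14.37 kPa; u = γ_w × 3.60 = 35.32 kPa.
Total σ_h = 14.37 + 35.32 = 49.69 kPa.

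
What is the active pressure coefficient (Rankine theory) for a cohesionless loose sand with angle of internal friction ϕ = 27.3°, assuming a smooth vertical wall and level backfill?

0.371

K_a = (1 − sin φ)/(1 + sin φ) = (1 − sin 27.3°)/(1 + sin 27.3°) = 0.3711.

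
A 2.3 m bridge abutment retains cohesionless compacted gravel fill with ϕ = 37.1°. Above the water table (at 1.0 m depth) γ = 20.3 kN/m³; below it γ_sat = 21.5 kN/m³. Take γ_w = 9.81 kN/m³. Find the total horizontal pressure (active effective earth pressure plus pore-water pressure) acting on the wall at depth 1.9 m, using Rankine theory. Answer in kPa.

16.5 kPa

K_a = (1 − sin φ)/(1 + sin φ) = 0.2475.
γ' = 21.5 − 9.81 = 11.69 kN/m³.
Effective vertical stress at 1.9 m: σ'_v = 20.3×1.0 + 11.69×0.900 = 30.82 kPa.
σ'_h = K_a σ'_v = 0.2475 × 30.82 = 7.628 kPa; u = γ_w × 0.900 = 8.829 kPa.
Total σ_h = 7.628 + 8.829 = 16.46 kPa.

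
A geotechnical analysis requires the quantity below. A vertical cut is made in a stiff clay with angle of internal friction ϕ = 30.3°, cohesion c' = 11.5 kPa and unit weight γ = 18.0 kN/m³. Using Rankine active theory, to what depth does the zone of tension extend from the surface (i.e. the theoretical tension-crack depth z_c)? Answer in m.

2.23 m

K_a = tan²(45° − 30.3°/2) = 0.3293; √K_a = 0.5739.
The active pressure is zero where K_a γ z = 2c√K_a, so z_c = 2c/(γ√K_a) = 2×11.5/(18.0×0.5739) = 2.227 m.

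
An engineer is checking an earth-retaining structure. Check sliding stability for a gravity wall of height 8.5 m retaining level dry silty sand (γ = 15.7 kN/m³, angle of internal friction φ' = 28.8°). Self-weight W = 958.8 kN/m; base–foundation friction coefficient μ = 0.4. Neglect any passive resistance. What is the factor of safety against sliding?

K_a = tan²(45° − 28.8°/2) = 0.3498.
P_a = ½K_aγH² = 0.5×0.3498×15.7×8.5² = 198.4 kN/m, acting at H/3 = 2.833 m above the base.
FS_sliding = μW / P_a = 0.4×958.8 / 198.4 = 1.933.

1.93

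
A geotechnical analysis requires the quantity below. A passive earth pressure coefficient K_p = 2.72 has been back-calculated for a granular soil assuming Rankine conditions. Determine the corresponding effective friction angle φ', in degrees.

K_p = (1+sin φ)/(1−sin φ) ⇒ sin φ = (K_p − 1)/(K_p + 1) = 0.4624.
φ = arcsin(0.4624) = 27.54°.

27.5°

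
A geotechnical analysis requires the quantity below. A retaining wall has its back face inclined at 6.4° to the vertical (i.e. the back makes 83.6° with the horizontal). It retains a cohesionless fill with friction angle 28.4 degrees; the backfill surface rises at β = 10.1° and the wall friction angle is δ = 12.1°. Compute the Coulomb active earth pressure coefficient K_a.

K_a = sin²(α+φ) / [sin²α · sin(α−δ) · (1 + √{sin(φ+δ)sin(φ−β) / (sin(α−δ)sin(α+β))})²].
With α = 83.6°, φ = 28.4°, δ = 12.1°, β = 10.1°: K_a = 0.4282.

0.428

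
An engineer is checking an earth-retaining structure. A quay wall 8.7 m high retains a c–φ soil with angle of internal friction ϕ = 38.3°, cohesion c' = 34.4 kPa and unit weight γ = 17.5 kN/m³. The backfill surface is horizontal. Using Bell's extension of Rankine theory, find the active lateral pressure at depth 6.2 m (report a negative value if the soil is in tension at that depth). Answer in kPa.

-7.86 kPa

K_a = (1 − sin φ)/(1 + sin φ) = 0.2347.
σ_a = K_a γ z − 2c√K_a = 0.2347×17.5×6.2 − 2×34.4×0.4845 = -7.864 kPa.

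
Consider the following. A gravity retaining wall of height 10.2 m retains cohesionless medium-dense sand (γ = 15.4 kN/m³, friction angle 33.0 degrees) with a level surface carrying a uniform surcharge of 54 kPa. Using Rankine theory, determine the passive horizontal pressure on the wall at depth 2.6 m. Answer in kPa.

K_p = (1 + sin φ)/(1 − sin φ) = 3.392.
σ_v = γz + q = 15.4 × 2.6 + 54 = 94.04 kPa.
σ_h = K_p σ_v = 3.392 × 94.04 = 319.0 kPa.

319 kPa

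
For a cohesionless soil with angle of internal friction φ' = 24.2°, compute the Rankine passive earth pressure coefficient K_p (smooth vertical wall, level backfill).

2.39

K_p = (1 + sin φ)/(1 − sin φ) = tan²(45° + 24.2°/2) = 2.389.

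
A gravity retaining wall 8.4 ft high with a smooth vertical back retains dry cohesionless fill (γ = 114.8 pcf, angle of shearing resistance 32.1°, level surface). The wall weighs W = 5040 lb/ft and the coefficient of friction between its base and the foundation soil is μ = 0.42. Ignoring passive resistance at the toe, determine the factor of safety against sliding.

K_a = tan²(45° − 32.1°/2) = 0.3060.
P_a = ½K_aγH² = 0.5×0.3060×114.8×8.4² = 1239 lb/ft, acting at H/3 = 2.800 ft above the base.
FS_sliding = μW / P_a = 0.42×5040 / 1239 = 1.708.

1.71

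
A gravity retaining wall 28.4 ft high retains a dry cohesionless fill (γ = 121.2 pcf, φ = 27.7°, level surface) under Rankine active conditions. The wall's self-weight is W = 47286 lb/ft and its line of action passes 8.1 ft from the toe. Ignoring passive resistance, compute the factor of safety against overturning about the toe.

2.27

K_a = tan²(45° − 27.7°/2) = 0.3653.
P_a = ½K_aγH² = 0.5×0.3653×121.2×28.4² = 17860 lb/ft, acting at H/3 = 9.467 ft above the base.
Overturning moment M_o = P_a × H/3 = 17860 × 9.467 = 169000.
Resisting moment M_r = W × 8.1 = 47286 × 8.1 = 383000.
FS_overturning = M_r/M_o = 383000/169000 = 2.266.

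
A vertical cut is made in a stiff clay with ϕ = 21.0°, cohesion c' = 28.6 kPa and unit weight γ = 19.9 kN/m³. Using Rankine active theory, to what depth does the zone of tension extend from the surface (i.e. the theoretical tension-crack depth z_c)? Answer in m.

4.18 m

K_a = tan²(45° − 21.0°/2) = 0.4724; √K_a = 0.6873.
The active pressure is zero where K_a γ z = 2c√K_a, so z_c = 2c/(γ√K_a) = 2×28.6/(19.9×0.6873) = 4.182 m.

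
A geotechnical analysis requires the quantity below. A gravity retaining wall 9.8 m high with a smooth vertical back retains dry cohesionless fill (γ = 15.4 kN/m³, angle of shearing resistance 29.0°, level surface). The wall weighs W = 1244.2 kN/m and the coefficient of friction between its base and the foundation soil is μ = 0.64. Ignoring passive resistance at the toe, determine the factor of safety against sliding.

3.10

K_a = tan²(45° − 29.0°/2) = 0.3470.
P_a = ½K_aγH² = 0.5×0.3470×15.4×9.8² = 256.6 kN/m, acting at H/3 = 3.267 m above the base.
FS_sliding = μW / P_a = 0.64×1244.2 / 256.6 = 3.103.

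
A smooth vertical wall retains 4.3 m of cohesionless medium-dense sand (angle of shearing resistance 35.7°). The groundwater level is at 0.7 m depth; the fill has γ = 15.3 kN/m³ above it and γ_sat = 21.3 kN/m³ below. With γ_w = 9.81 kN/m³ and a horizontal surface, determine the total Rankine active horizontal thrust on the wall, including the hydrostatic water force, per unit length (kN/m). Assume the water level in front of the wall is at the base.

K_a = tan²(45° − φ/2) = 0.2630.
γ' = 21.3 − 9.81 = 11.49 kN/m³. Depth below WT = 3.6 m.
σ'_h at WT = K_a γ d_w = 2.817 kPa; at base = 2.817 + K_a γ' × 3.6 = 13.70 kPa.
P₁ (0–0.7 m) = ½×2.817×0.7 = 0.9858. P₂ (0.7–4.3 m) = ½(2.817+13.70)×3.6 = 29.72.
P_w = ½ γ_w h₂² = 0.5×9.81×3.6² = 63.57. Total = 0.9858+29.72+63.57 = 94.28 kN/m.

94.3 kN/m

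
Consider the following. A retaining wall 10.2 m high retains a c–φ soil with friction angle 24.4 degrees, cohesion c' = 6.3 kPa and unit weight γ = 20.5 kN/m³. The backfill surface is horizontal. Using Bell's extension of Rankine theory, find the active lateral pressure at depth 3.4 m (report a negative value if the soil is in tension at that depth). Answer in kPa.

20.8 kPa

K_a = (1 − sin φ)/(1 + sin φ) = 0.4153.
σ_a = K_a γ z − 2c√K_a = 0.4153×20.5×3.4 − 2×6.3×0.6445 = 20.83 kPa.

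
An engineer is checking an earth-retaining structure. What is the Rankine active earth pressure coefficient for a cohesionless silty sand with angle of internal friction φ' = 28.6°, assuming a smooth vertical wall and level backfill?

K_a = tan²(45° − φ/2) = tan²(30.70°) = 0.3525.

0.353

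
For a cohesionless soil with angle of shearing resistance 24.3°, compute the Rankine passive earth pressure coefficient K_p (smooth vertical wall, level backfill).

K_p = (1 + sin φ)/(1 − sin φ) = tan²(45° + 24.3°/2) = 2.399.

2.40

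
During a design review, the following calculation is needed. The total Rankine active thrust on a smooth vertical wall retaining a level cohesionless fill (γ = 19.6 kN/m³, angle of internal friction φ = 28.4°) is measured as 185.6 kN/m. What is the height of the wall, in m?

7.30 m

K_a = 0.3554. P_a = ½ K_a γ H² ⇒ H = √(2P_a/(K_a γ)).
H = √(2×185.6/(0.3554×19.6)) = 7.300 m.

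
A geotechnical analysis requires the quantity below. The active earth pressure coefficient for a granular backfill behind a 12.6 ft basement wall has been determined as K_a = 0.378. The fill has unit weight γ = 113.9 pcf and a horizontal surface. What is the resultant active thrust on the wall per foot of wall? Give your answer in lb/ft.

P = ½ K_a γ H² = 0.5 × 0.378 × 113.9 × 12.6² = 3418 lb/ft.

3420 lb/ft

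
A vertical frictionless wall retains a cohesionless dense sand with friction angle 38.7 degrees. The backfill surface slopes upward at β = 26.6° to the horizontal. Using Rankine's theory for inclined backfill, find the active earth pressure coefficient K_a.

0.308

K_a = cos β · (cos β − √(cos²β − cos²φ)) / (cos β + √(cos²β − cos²φ)).
cos β = 0.8942, cos φ = 0.7804, √(cos²β − cos²φ) = 0.4364.
K_a = 0.8942 × (0.8942 − 0.4364)/(0.8942 + 0.4364) = 0.3076.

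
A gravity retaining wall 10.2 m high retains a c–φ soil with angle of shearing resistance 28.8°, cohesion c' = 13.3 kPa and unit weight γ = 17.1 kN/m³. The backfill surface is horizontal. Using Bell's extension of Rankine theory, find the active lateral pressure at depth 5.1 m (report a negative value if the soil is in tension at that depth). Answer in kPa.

14.8 kPa

K_a = (1 − sin φ)/(1 + sin φ) = 0.3498.
σ_a = K_a γ z − 2c√K_a = 0.3498×17.1×5.1 − 2×13.3×0.5914 = 14.77 kPa.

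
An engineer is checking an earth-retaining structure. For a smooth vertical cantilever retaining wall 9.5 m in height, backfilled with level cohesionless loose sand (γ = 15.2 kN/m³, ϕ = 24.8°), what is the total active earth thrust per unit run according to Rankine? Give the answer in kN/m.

K_a = tan²(45° − φ/2) = 0.4090.
P_a = ½ K_a γ H² = 0.5 × 0.4090 × 15.2 × 9.5² = 280.5 kN/m.

281 kN/m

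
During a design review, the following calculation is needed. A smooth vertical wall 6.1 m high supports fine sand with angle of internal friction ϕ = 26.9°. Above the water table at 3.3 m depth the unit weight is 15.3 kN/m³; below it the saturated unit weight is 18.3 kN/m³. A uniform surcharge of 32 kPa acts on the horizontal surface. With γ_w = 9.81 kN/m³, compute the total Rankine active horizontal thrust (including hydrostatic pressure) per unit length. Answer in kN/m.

209 kN/m

K_a = tan²(45° − φ/2) = 0.3770.
γ' = 18.3 − 9.81 = 8.490 kN/m³. h₂ = H − d_w = 2.8 m.
σ'_h: at surface K_a·q = 12.06; at WT K_a(q+γd_w) = 31.10; at base K_a(q+γd_w+γ'h₂) = 40.06 kPa.
P₁ = ½(12.06+31.10)×3.3 = 71.22; P₂ = ½(31.10+40.06)×2.8 = 99.62; P_w = ½γ_w h₂² = 38.46.
Total = 71.22+99.62+38.46 = 209.3 kN/m.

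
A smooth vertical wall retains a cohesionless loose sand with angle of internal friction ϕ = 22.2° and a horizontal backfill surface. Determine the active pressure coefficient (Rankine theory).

0.452

K_a = (1 − sin φ)/(1 + sin φ) = (1 − sin 22.2°)/(1 + sin 22.2°) = 0.4515.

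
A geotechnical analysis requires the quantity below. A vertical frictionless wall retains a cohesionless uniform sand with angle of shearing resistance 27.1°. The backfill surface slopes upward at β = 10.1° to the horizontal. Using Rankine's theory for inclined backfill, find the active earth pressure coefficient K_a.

K_a = cos β · (cos β − √(cos²β − cos²φ)) / (cos β + √(cos²β − cos²φ)).
cos β = 0.9845, cos φ = 0.8902, √(cos²β − cos²φ) = 0.4204.
K_a = 0.9845 × (0.9845 − 0.4204)/(0.9845 + 0.4204) = 0.3953.

0.395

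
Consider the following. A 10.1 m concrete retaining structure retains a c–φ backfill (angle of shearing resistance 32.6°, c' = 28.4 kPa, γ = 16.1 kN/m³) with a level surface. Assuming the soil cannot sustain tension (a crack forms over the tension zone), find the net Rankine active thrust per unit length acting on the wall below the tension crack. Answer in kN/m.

K_a = 0.2997; √K_a = 0.5475.
Tension-crack depth z_c = 2c/(γ√K_a) = 2×28.4/(16.1×0.5475) = 6.444 m.
σ_a at base = K_a γ H − 2c√K_a = 0.2997×16.1×10.1 − 2×28.4×0.5475 = 17.64 kPa.
P_a = ½ × 17.64 × (H − z_c) = 0.5×17.64×3.656 = 32.25 kN/m.

32.3 kN/m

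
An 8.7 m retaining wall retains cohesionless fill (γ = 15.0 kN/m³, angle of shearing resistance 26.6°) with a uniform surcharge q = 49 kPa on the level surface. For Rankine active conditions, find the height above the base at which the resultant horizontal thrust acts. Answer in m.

3.52 m

K_a = 0.3814.
Triangular part P₁ = ½K_aγH² = 216.5 at H/3 = 2.900 m; rectangular part P₂ = K_a q H = 162.6 at H/2 = 4.350 m.
ȳ = (P₁·2.900 + P₂·4.350)/(P₁+P₂) = 3.522 m.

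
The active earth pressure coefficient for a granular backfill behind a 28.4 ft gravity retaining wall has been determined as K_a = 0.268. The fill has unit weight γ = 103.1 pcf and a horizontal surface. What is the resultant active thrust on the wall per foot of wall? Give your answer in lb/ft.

P = ½ K_a γ H² = 0.5 × 0.268 × 103.1 × 28.4² = 11140 lb/ft.

11100 lb/ft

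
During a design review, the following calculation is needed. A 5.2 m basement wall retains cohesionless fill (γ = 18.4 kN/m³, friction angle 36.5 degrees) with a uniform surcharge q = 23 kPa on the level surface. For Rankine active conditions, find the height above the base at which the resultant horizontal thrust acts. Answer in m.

K_a = 0.2541.
Triangular part P₁ = ½K_aγH² = 63.20 at H/3 = 1.733 m; rectangular part P₂ = K_a q H = 30.39 at H/2 = 2.600 m.
ȳ = (P₁·1.733 + P₂·2.600)/(P₁+P₂) = 2.015 m.

2.01 m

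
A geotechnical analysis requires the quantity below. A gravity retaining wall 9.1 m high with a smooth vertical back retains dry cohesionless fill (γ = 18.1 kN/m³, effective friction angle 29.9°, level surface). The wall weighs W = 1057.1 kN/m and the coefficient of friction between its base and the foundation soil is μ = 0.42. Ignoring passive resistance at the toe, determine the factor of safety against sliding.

1.77

K_a = tan²(45° − 29.9°/2) = 0.3347.
P_a = ½K_aγH² = 0.5×0.3347×18.1×9.1² = 250.8 kN/m, acting at H/3 = 3.033 m above the base.
FS_sliding = μW / P_a = 0.42×1057.1 / 250.8 = 1.770.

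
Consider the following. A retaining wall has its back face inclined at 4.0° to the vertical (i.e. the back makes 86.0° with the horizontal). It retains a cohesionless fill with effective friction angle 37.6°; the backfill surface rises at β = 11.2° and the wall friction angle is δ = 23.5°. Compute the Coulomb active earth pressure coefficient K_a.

K_a = sin²(α+φ) / [sin²α · sin(α−δ) · (1 + √{sin(φ+δ)sin(φ−β) / (sin(α−δ)sin(α+β))})²].
With α = 86.0°, φ = 37.6°, δ = 23.5°, β = 11.2°: K_a = 0.2835.

0.283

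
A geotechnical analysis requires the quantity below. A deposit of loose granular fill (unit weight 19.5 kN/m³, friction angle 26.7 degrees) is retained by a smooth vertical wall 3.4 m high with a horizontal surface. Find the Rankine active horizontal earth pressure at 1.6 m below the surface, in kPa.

11.9 kPa

K_a = (1 − sin φ)/(1 + sin φ) = 0.3800.
σ_h = K_a γ z = 0.3800 × 19.5 × 1.6 = 11.85 kPa.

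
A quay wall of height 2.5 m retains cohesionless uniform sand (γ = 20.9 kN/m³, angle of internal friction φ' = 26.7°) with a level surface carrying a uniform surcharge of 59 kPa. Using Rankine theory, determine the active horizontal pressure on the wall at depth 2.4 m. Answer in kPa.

K_a = (1 − sin φ)/(1 + sin φ) = 0.3800.
σ_v = γz + q = 20.9 × 2.4 + 59 = 109.2 kPa.
σ_h = K_a σ_v = 0.3800 × 109.2 = 41.48 kPa.

41.5 kPa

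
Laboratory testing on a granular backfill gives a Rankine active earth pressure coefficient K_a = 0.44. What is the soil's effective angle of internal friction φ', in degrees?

22.9°

K_a = tan²(45° − φ/2) ⇒ 45° − φ/2 = arctan(√0.44) = 33.56°.
φ = 2(45° − 33.56°) = 22.89°.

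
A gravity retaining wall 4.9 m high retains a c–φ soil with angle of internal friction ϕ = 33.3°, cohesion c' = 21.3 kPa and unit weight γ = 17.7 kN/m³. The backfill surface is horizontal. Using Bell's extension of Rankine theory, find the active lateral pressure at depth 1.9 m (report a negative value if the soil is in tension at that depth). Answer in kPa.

-13.2 kPa

K_a = (1 − sin φ)/(1 + sin φ) = 0.2911.
σ_a = K_a γ z − 2c√K_a = 0.2911×17.7×1.9 − 2×21.3×0.5396 = -13.19 kPa.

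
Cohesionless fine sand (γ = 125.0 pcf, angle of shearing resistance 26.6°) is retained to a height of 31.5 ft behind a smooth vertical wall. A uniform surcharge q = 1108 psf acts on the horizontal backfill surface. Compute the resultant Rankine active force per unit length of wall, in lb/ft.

K_a = tan²(45° − φ/2) = 0.3814.
Soil triangle: ½ K_a γ H² = 0.5×0.3814×125.0×31.5² = 23660 lb/ft.
Surcharge rectangle: K_a q H = 0.3814×1108×31.5 = 13310 lb/ft.
Total = 23660 + 13310 = 36970 lb/ft.

37000 lb/ft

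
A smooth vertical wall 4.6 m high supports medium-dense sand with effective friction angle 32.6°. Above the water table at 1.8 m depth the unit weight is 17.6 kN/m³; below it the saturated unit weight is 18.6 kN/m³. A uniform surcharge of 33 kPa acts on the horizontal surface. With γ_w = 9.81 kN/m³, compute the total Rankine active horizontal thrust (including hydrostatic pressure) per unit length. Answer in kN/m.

K_a = tan²(45° − φ/2) = 0.2997.
γ' = 18.6 − 9.81 = 8.790 kN/m³. h₂ = H − d_w = 2.8 m.
σ'_h: at surface K_a·q = 9.891; at WT K_a(q+γd_w) = 19.39; at base K_a(q+γd_w+γ'h₂) = 26.76 kPa.
P₁ = ½(9.891+19.39)×1.8 = 26.35; P₂ = ½(19.39+26.76)×2.8 = 64.61; P_w = ½γ_w h₂² = 38.46.
Total = 26.35+64.61+38.46 = 129.4 kN/m.

129 kN/m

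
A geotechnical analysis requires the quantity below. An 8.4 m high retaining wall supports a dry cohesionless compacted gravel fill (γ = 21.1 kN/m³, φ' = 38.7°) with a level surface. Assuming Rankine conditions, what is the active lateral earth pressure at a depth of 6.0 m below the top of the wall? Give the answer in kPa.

29.2 kPa

K_a = (1 − sin φ)/(1 + sin φ) = 0.2306.
σ_h = K_a γ z = 0.2306 × 21.1 × 6.0 = 29.19 kPa.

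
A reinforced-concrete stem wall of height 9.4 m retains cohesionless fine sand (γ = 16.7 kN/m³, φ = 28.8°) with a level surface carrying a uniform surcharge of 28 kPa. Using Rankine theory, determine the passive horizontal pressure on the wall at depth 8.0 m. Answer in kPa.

462 kPa

K_p = (1 + sin φ)/(1 − sin φ) = 2.859.
σ_v = γz + q = 16.7 × 8.0 + 28 = 161.6 kPa.
σ_h = K_p σ_v = 2.859 × 161.6 = 462.0 kPa.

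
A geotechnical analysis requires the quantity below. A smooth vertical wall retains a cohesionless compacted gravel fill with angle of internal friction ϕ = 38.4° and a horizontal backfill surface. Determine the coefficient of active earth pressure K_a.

0.234

K_a = (1 − sin φ)/(1 + sin φ) = (1 − sin 38.4°)/(1 + sin 38.4°) = 0.2337.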